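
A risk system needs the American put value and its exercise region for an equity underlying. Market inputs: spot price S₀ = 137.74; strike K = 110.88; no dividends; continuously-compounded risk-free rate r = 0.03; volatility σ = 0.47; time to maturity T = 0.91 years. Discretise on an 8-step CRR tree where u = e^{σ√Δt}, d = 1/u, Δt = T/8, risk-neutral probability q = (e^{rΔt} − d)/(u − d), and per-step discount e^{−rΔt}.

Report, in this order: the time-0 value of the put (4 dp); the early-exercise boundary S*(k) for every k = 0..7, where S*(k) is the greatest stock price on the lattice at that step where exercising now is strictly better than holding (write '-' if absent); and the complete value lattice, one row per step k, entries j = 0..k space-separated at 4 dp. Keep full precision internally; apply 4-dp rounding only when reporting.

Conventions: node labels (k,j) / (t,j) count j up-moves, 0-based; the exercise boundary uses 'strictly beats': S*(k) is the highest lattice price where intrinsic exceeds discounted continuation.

price = 10.5365
boundary = - - - - - 62.3515 73.0616 85.6115
tree:
10.5365
15.2085 5.3696
21.3956 8.3751 2.0354
29.2006 12.7914 3.4796 0.4294
38.4469 19.0354 5.8766 0.8148 0.0000
48.5285 27.4114 9.7733 1.5461 0.0000 0.0000
57.6687 37.8184 15.9308 2.9337 0.0000 0.0000 0.0000
65.4690 48.5285 25.2685 5.5668 0.0000 0.0000 0.0000 0.0000
72.1258 57.6687 37.8184 10.5630 0.0000 0.0000 0.0000 0.0000 0.0000

params: Δt=0.11375 u=1.17177 d=0.85341 q=0.47119 e^(-rΔt)=0.99659
t_8 payoffs: 72.1258 57.6687 37.8184 10.5630 0.0000 0.0000 0.0000 0.0000 0.0000
t_7: node(7,0) S=45.4110 payoff=65.4690 vs cont=65.0913 → 65.4690 [stop]  node(7,1) S=62.3515 payoff=48.5285 vs cont=48.1508 → 48.5285 [stop]  node(7,2) S=85.6115 payoff=25.2685 vs cont=24.8908 → 25.2685 [stop]  node(7,3) S=117.5486 payoff=0.0000 vs cont=5.5668 → 5.5668 [wait]  node(7,4) S=161.3997 payoff=0.0000 vs cont=0.0000 → 0.0000 [wait]  node(7,5) S=221.6094 payoff=0.0000 vs cont=0.0000 → 0.0000 [wait]  node(7,6) S=304.2801 payoff=0.0000 vs cont=0.0000 → 0.0000 [wait]  node(7,7) S=417.7909 payoff=0.0000 vs cont=0.0000 → 0.0000 [wait]  ⇒ S*(7)=85.6115
t_6: node(6,0) S=53.2113 payoff=57.6687 vs cont=57.2910 → 57.6687 [stop]  node(6,1) S=73.0616 payoff=37.8184 vs cont=37.4406 → 37.8184 [stop]  node(6,2) S=100.3170 payoff=10.5630 vs cont=15.9308 → 15.9308 [wait]  node(6,3) S=137.7400 payoff=0.0000 vs cont=2.9337 → 2.9337 [wait]  node(6,4) S=189.1235 payoff=0.0000 vs cont=0.0000 → 0.0000 [wait]  node(6,5) S=259.6754 payoff=0.0000 vs cont=0.0000 → 0.0000 [wait]  node(6,6) S=356.5466 payoff=0.0000 vs cont=0.0000 → 0.0000 [wait]  ⇒ S*(6)=73.0616
t_5: node(5,0) S=62.3515 payoff=48.5285 vs cont=48.1508 → 48.5285 [stop]  node(5,1) S=85.6115 payoff=25.2685 vs cont=27.4114 → 27.4114 [wait]  node(5,2) S=117.5486 payoff=0.0000 vs cont=9.7733 → 9.7733 [wait]  node(5,3) S=161.3997 payoff=0.0000 vs cont=1.5461 → 1.5461 [wait]  node(5,4) S=221.6094 payoff=0.0000 vs cont=0.0000 → 0.0000 [wait]  node(5,5) S=304.2801 payoff=0.0000 vs cont=0.0000 → 0.0000 [wait]  ⇒ S*(5)=62.3515
t_4: node(4,0) S=73.0616 payoff=37.8184 vs cont=38.4469 → 38.4469 [wait]  node(4,1) S=100.3170 payoff=10.5630 vs cont=19.0354 → 19.0354 [wait]  node(4,2) S=137.7400 payoff=0.0000 vs cont=5.8766 → 5.8766 [wait]  node(4,3) S=189.1235 payoff=0.0000 vs cont=0.8148 → 0.8148 [wait]  node(4,4) S=259.6754 payoff=0.0000 vs cont=0.0000 → 0.0000 [wait]  ⇒ S*(4)=-
t_3: node(3,0) S=85.6115 payoff=25.2685 vs cont=29.2006 → 29.2006 [wait]  node(3,1) S=117.5486 payoff=0.0000 vs cont=12.7914 → 12.7914 [wait]  node(3,2) S=161.3997 payoff=0.0000 vs cont=3.4796 → 3.4796 [wait]  node(3,3) S=221.6094 payoff=0.0000 vs cont=0.4294 → 0.4294 [wait]  ⇒ S*(3)=-
t_2: node(2,0) S=100.3170 payoff=10.5630 vs cont=21.3956 → 21.3956 [wait]  node(2,1) S=137.7400 payoff=0.0000 vs cont=8.3751 → 8.3751 [wait]  node(2,2) S=189.1235 payoff=0.0000 vs cont=2.0354 → 2.0354 [wait]  ⇒ S*(2)=-
t_1: node(1,0) S=117.5486 payoff=0.0000 vs cont=15.2085 → 15.2085 [wait]  node(1,1) S=161.3997 payoff=0.0000 vs cont=5.3696 → 5.3696 [wait]  ⇒ S*(1)=-
t_0: node(0,0) S=137.7400 payoff=0.0000 vs cont=10.5365 → 10.5365 [wait]  ⇒ S*(0)=-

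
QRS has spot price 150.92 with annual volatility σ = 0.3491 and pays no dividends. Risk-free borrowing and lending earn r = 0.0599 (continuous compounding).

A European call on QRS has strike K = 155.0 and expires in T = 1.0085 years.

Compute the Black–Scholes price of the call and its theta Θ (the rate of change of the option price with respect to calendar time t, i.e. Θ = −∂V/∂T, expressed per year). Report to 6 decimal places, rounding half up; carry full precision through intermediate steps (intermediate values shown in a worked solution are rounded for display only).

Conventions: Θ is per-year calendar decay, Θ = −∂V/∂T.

price = 23.249632
Θ = -14.180984

σ√T = 0.3491·√1.0085 = 0.350581
d₁ = (ln(S/K) + (r+σ²/2)T) / (σ√T) = (ln(150.92/155.0) + (0.0599+0.3491²/2)·1.0085) / 0.350581 = (-0.026675 + 0.121863) / 0.350581 = 0.271513
d₂ = d₁ − σ√T = 0.271513 − 0.350581 = -0.079067
e^{−rT} = 0.941379
N(d₁) = 0.607002,  N(d₂) = 0.468490
Call price V = S·N(d₁) − K·e^{−rT}·N(d₂) = 91.608722 − 68.359090 = 23.249632
φ(d₁) = (1/√(2π))·e^{−d₁²/2} = 0.384505
Θ = −S·φ(d₁)·σ/(2√T) − r·K·e^{−rT}·N(d₂) = −10.086274 − 4.094709 = -14.180984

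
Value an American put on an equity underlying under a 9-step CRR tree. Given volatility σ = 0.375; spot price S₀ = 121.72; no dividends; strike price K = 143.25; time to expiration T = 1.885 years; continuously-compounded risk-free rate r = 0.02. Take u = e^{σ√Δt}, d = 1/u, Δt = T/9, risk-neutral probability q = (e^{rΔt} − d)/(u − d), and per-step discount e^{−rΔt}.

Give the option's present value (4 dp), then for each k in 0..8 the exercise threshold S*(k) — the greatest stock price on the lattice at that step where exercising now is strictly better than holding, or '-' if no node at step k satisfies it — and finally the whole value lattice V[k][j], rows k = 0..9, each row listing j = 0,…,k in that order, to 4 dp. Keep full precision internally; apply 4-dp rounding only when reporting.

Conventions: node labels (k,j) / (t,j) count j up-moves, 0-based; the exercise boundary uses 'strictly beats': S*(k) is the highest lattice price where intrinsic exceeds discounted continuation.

price = 35.7176
boundary = - - - 72.7381 61.2673 72.7381 86.3566 102.5247 121.7200
tree:
35.7176
46.2279 24.1550
58.0341 33.2942 14.0390
70.5119 44.4468 20.9837 6.3133
81.9827 57.1742 30.4558 10.4630 1.6786
91.6445 70.5119 42.6071 16.9910 3.1766 0.0000
99.7827 81.9827 56.8934 26.8373 6.0116 0.0000 0.0000
106.6375 91.6445 70.5119 40.7253 11.3767 0.0000 0.0000 0.0000
112.4113 99.7827 81.9827 56.8934 21.5300 0.0000 0.0000 0.0000 0.0000
117.2746 106.6375 91.6445 70.5119 40.7253 0.0000 0.0000 0.0000 0.0000 0.0000

params: Δt=0.20944 u=1.18723 d=0.84230 q=0.46937 e^(-rΔt)=0.99582
t_9 payoffs: 117.2746 106.6375 91.6445 70.5119 40.7253 0.0000 0.0000 0.0000 0.0000 0.0000
t_8: node(8,0) S=30.8387 payoff=112.4113 vs cont=111.8125 → 112.4113 [stop]  node(8,1) S=43.4673 payoff=99.7827 vs cont=99.1839 → 99.7827 [stop]  node(8,2) S=61.2673 payoff=81.9827 vs cont=81.3839 → 81.9827 [stop]  node(8,3) S=86.3566 payoff=56.8934 vs cont=56.2946 → 56.8934 [stop]  node(8,4) S=121.7200 payoff=21.5300 vs cont=21.5197 → 21.5300 [stop]  node(8,5) S=171.5649 payoff=0.0000 vs cont=0.0000 → 0.0000 [wait]  node(8,6) S=241.8215 payoff=0.0000 vs cont=0.0000 → 0.0000 [wait]  node(8,7) S=340.8485 payoff=0.0000 vs cont=0.0000 → 0.0000 [wait]  node(8,8) S=480.4275 payoff=0.0000 vs cont=0.0000 → 0.0000 [wait]  ⇒ S*(8)=121.7200
t_7: node(7,0) S=36.6125 payoff=106.6375 vs cont=106.0387 → 106.6375 [stop]  node(7,1) S=51.6055 payoff=91.6445 vs cont=91.0457 → 91.6445 [stop]  node(7,2) S=72.7381 payoff=70.5119 vs cont=69.9131 → 70.5119 [stop]  node(7,3) S=102.5247 payoff=40.7253 vs cont=40.1265 → 40.7253 [stop]  node(7,4) S=144.5091 payoff=0.0000 vs cont=11.3767 → 11.3767 [wait]  node(7,5) S=203.6862 payoff=0.0000 vs cont=0.0000 → 0.0000 [wait]  node(7,6) S=287.0967 payoff=0.0000 vs cont=0.0000 → 0.0000 [wait]  node(7,7) S=404.6641 payoff=0.0000 vs cont=0.0000 → 0.0000 [wait]  ⇒ S*(7)=102.5247
t_6: node(6,0) S=43.4673 payoff=99.7827 vs cont=99.1839 → 99.7827 [stop]  node(6,1) S=61.2673 payoff=81.9827 vs cont=81.3839 → 81.9827 [stop]  node(6,2) S=86.3566 payoff=56.8934 vs cont=56.2946 → 56.8934 [stop]  node(6,3) S=121.7200 payoff=21.5300 vs cont=26.8373 → 26.8373 [wait]  node(6,4) S=171.5649 payoff=0.0000 vs cont=6.0116 → 6.0116 [wait]  node(6,5) S=241.8215 payoff=0.0000 vs cont=0.0000 → 0.0000 [wait]  node(6,6) S=340.8485 payoff=0.0000 vs cont=0.0000 → 0.0000 [wait]  ⇒ S*(6)=86.3566
t_5: node(5,0) S=51.6055 payoff=91.6445 vs cont=91.0457 → 91.6445 [stop]  node(5,1) S=72.7381 payoff=70.5119 vs cont=69.9131 → 70.5119 [stop]  node(5,2) S=102.5247 payoff=40.7253 vs cont=42.6071 → 42.6071 [wait]  node(5,3) S=144.5091 payoff=0.0000 vs cont=16.9910 → 16.9910 [wait]  node(5,4) S=203.6862 payoff=0.0000 vs cont=3.1766 → 3.1766 [wait]  node(5,5) S=287.0967 payoff=0.0000 vs cont=0.0000 → 0.0000 [wait]  ⇒ S*(5)=72.7381
t_4: node(4,0) S=61.2673 payoff=81.9827 vs cont=81.3839 → 81.9827 [stop]  node(4,1) S=86.3566 payoff=56.8934 vs cont=57.1742 → 57.1742 [wait]  node(4,2) S=121.7200 payoff=21.5300 vs cont=30.4558 → 30.4558 [wait]  node(4,3) S=171.5649 payoff=0.0000 vs cont=10.4630 → 10.4630 [wait]  node(4,4) S=241.8215 payoff=0.0000 vs cont=1.6786 → 1.6786 [wait]  ⇒ S*(4)=61.2673
t_3: node(3,0) S=72.7381 payoff=70.5119 vs cont=70.0443 → 70.5119 [stop]  node(3,1) S=102.5247 payoff=40.7253 vs cont=44.4468 → 44.4468 [wait]  node(3,2) S=144.5091 payoff=0.0000 vs cont=20.9837 → 20.9837 [wait]  node(3,3) S=203.6862 payoff=0.0000 vs cont=6.3133 → 6.3133 [wait]  ⇒ S*(3)=72.7381
t_2: node(2,0) S=86.3566 payoff=56.8934 vs cont=58.0341 → 58.0341 [wait]  node(2,1) S=121.7200 payoff=21.5300 vs cont=33.2942 → 33.2942 [wait]  node(2,2) S=171.5649 payoff=0.0000 vs cont=14.0390 → 14.0390 [wait]  ⇒ S*(2)=-
t_1: node(1,0) S=102.5247 payoff=40.7253 vs cont=46.2279 → 46.2279 [wait]  node(1,1) S=144.5091 payoff=0.0000 vs cont=24.1550 → 24.1550 [wait]  ⇒ S*(1)=-
t_0: node(0,0) S=121.7200 payoff=21.5300 vs cont=35.7176 → 35.7176 [wait]  ⇒ S*(0)=-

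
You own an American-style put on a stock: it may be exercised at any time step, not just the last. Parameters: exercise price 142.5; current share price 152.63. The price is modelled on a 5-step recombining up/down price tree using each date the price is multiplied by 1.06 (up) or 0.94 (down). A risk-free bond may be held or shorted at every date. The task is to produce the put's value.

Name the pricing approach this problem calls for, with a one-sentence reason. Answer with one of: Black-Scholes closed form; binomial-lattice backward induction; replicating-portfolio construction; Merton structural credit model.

framework: binomial-lattice backward induction

Key observation: the defining feature is the embedded early-exercise option across 5 discrete dates on the spot-152.63 tree; pricing the strike-142.5 put means working backward with an exercise test at every node.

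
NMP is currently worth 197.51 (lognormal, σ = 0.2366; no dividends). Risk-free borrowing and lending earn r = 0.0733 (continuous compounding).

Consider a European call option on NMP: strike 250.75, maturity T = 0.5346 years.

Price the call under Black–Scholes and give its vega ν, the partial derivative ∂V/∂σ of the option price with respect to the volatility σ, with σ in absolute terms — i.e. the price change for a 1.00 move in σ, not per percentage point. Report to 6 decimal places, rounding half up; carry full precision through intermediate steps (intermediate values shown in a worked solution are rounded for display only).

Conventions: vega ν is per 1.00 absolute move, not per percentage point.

price = 2.324050
ν = 32.619026

σ√T = 0.2366·√0.5346 = 0.172993
d₁ = (ln(S/K) + (r+σ²/2)T) / (σ√T) = (ln(197.51/250.75) + (0.0733+0.2366²/2)·0.5346) / 0.172993 = (-0.238667 + 0.054150) / 0.172993 = -1.066618
d₂ = d₁ − σ√T = -1.066618 − 0.172993 = -1.239611
e^{−rT} = 0.961572
N(d₁) = 0.143072,  N(d₂) = 0.107560
Call price V = S·N(d₁) − K·e^{−rT}·N(d₂) = 28.258199 − 25.934148 = 2.324050
φ(d₁) = (1/√(2π))·e^{−d₁²/2} = 0.225875
ν = S·φ(d₁)·√T = 32.619026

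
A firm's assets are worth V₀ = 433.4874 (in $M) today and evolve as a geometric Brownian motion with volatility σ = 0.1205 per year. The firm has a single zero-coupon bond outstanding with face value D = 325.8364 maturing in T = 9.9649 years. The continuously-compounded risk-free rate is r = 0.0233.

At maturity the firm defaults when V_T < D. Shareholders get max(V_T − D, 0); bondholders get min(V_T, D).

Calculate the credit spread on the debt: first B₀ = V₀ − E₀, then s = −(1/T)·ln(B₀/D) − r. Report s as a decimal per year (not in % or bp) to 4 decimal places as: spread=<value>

spread=0.0020

With assets at 433.4874 and a single debt payment of 325.8364 at 9.9649 years:
d₁ = [ln(V₀/D) + (r + σ²/2)T] / (σ√T)
   = [ln(433.4874/325.8364) + (0.0233 + 0.5·0.1205²)·9.9649] / (0.1205·√9.9649)
   = [0.285467 + 0.304529] / 0.380385 = 1.551049
d₂ = d₁ − σ√T = 1.551049 − 0.380385 = 1.170664
N(d₁) = 0.939555,  N(d₂) = 0.879133,  e^(−rT) = 0.792802
E₀ = V₀·N(d₁) − D·e^(−rT)·N(d₂)
   = 433.4874·0.939555 − 325.8364·0.792802·0.879133 = 180.184412
B₀ = V₀ − E₀ = 433.4874 − 180.184412 = 253.302988
spread = −(1/T)·ln(B₀/D) − r = −(1/9.9649)·ln(253.302988/325.8364) − 0.0233 = 0.00196960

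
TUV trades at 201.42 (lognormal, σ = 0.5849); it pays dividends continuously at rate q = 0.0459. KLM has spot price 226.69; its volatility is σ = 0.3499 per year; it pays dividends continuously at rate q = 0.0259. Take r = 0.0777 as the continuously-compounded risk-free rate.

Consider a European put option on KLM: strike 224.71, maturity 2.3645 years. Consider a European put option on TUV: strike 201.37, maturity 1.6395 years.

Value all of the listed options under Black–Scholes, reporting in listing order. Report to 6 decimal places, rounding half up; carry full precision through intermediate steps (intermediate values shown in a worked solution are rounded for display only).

price(KLM put K=224.71) = 30.551005
price(TUV put K=201.37) = 48.504699

[KLM put K=224.71]
σ√T = 0.3499·√2.3645 = 0.538039
d₁ = (ln(S/K) + (r−q+σ²/2)T) / (σ√T) = (ln(226.69/224.71) + (0.0777−0.0259+0.3499²/2)·2.3645) / 0.538039 = (0.008773 + 0.267224) / 0.538039 = 0.512968
d₂ = d₁ − σ√T = 0.512968 − 0.538039 = -0.025071
e^{−rT} = 0.832167
e^{−qT} = 0.940597
N(−d₁) = 0.303987,  N(−d₂) = 0.510001
price = K·e^{−rT}·N(−d₂) − S·e^{−qT}·N(−d₁) = 95.368267 − 64.817262 = 30.551005
[TUV put K=201.37]
σ√T = 0.5849·√1.6395 = 0.748923
d₁ = (ln(S/K) + (r−q+σ²/2)T) / (σ√T) = (ln(201.42/201.37) + (0.0777−0.0459+0.5849²/2)·1.6395) / 0.748923 = (0.000248 + 0.332579) / 0.748923 = 0.444408
d₂ = d₁ − σ√T = 0.444408 − 0.748923 = -0.304515
e^{−rT} = 0.880391
e^{−qT} = 0.927509
N(−d₁) = 0.328374,  N(−d₂) = 0.619632
price = K·e^{−rT}·N(−d₂) − S·e^{−qT}·N(−d₁) = 109.851113 − 61.346414 = 48.504699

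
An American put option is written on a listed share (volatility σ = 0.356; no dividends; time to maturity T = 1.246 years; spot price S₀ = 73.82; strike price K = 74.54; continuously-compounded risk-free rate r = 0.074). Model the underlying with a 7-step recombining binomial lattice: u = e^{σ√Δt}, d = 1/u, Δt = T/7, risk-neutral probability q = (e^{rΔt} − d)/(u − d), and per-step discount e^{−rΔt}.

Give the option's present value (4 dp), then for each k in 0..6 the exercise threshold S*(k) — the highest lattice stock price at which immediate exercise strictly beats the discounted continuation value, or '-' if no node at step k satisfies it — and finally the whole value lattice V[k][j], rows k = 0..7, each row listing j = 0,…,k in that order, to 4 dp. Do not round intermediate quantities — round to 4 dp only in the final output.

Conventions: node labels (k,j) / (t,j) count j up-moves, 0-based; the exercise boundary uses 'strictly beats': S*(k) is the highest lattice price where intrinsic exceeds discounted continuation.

price = 9.5356
boundary = - - - 47.0420 54.6657 47.0420 54.6657
tree:
9.5356
14.0700 5.3671
20.0621 8.6000 2.3577
27.4980 13.3421 4.2046 0.6198
34.0586 19.8743 7.3267 1.2726 0.0000
39.7042 27.4980 12.3614 2.6129 0.0000 0.0000
44.5624 34.0586 19.8743 5.3648 0.0000 0.0000 0.0000
48.7431 39.7042 27.4980 11.0150 0.0000 0.0000 0.0000 0.0000

Δt=0.17800, u=1.16206, d=0.86054, q=0.50650, disc=e^(-rΔt)=0.98691
k=7 terminal: V=max(K-S,0) → 48.7431 39.7042 27.4980 11.0150 0.0000 0.0000 0.0000 0.0000
k=6: j=0 S=29.9776 intr=44.5624 cont=43.5870 V=44.5624[EX]; j=1 S=40.4814 intr=34.0586 cont=33.0832 V=34.0586[EX]; j=2 S=54.6657 intr=19.8743 cont=18.8989 V=19.8743[EX]; j=3 S=73.8200 intr=0.7200 cont=5.3648 V=5.3648[hold]; j=4 S=99.6858 intr=0.0000 cont=0.0000 V=0.0000[hold]; j=5 S=134.6146 intr=0.0000 cont=0.0000 V=0.0000[hold]; j=6 S=181.7822 intr=0.0000 cont=0.0000 V=0.0000[hold]  S*(6)=54.6657
k=5: j=0 S=34.8358 intr=39.7042 cont=38.7288 V=39.7042[EX]; j=1 S=47.0420 intr=27.4980 cont=26.5226 V=27.4980[EX]; j=2 S=63.5250 intr=11.0150 cont=12.3614 V=12.3614[hold]; j=3 S=85.7835 intr=0.0000 cont=2.6129 V=2.6129[hold]; j=4 S=115.8411 intr=0.0000 cont=0.0000 V=0.0000[hold]; j=5 S=156.4306 intr=0.0000 cont=0.0000 V=0.0000[hold]  S*(5)=47.0420
k=4: j=0 S=40.4814 intr=34.0586 cont=33.0832 V=34.0586[EX]; j=1 S=54.6657 intr=19.8743 cont=19.5719 V=19.8743[EX]; j=2 S=73.8200 intr=0.7200 cont=7.3267 V=7.3267[hold]; j=3 S=99.6858 intr=0.0000 cont=1.2726 V=1.2726[hold]; j=4 S=134.6146 intr=0.0000 cont=0.0000 V=0.0000[hold]  S*(4)=54.6657
k=3: j=0 S=47.0420 intr=27.4980 cont=26.5226 V=27.4980[EX]; j=1 S=63.5250 intr=11.0150 cont=13.3421 V=13.3421[hold]; j=2 S=85.7835 intr=0.0000 cont=4.2046 V=4.2046[hold]; j=3 S=115.8411 intr=0.0000 cont=0.6198 V=0.6198[hold]  S*(3)=47.0420
k=2: j=0 S=54.6657 intr=19.8743 cont=20.0621 V=20.0621[hold]; j=1 S=73.8200 intr=0.7200 cont=8.6000 V=8.6000[hold]; j=2 S=99.6858 intr=0.0000 cont=2.3577 V=2.3577[hold]  S*(2)=-
k=1: j=0 S=63.5250 intr=11.0150 cont=14.0700 V=14.0700[hold]; j=1 S=85.7835 intr=0.0000 cont=5.3671 V=5.3671[hold]  S*(1)=-
k=0: j=0 S=73.8200 intr=0.7200 cont=9.5356 V=9.5356[hold]  S*(0)=-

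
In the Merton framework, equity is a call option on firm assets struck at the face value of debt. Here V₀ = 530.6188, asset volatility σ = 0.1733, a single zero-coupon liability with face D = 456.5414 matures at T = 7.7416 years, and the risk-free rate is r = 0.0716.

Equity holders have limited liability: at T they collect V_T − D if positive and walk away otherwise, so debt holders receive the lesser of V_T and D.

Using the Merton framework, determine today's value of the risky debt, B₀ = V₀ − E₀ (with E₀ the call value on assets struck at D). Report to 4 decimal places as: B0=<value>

B0=256.6370

Apply the equity-as-call identities (strike 456.5414, horizon 7.7416 years):
d₁ = [ln(V₀/D) + (r + σ²/2)T] / (σ√T)
   = [ln(530.6188/456.5414) + (0.0716 + 0.5·0.1733²)·7.7416] / (0.1733·√7.7416)
   = [0.150364 + 0.670550] / 0.482185 = 1.702487
d₂ = d₁ − σ√T = 1.702487 − 0.482185 = 1.220302
N(d₁) = 0.955668,  N(d₂) = 0.888825,  e^(−rT) = 0.574475
E₀ = V₀·N(d₁) − D·e^(−rT)·N(d₂)
   = 530.6188·0.955668 − 456.5414·0.574475·0.888825 = 273.981838
B₀ = V₀ − E₀ = 530.6188 − 273.981838 = 256.636962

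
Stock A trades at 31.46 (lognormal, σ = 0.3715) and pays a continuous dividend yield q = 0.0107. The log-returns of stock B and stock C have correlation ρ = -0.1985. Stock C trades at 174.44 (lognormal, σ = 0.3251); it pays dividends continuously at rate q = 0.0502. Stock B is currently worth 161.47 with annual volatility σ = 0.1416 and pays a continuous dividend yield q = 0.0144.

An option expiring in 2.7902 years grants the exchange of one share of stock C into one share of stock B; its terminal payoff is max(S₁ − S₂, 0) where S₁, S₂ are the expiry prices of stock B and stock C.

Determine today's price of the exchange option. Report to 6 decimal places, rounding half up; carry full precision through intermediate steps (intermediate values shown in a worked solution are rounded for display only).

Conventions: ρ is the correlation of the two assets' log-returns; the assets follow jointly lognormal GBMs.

σ_eff = √(σ₁² + σ₂² − 2ρσ₁σ₂) = √(0.1416² + 0.3251² − 2·-0.1985·0.1416·0.3251) = 0.379495
d₁ = (ln(S₁/S₂) + (q₂ − q₁ + σ_eff²/2)T) / (σ_eff√T) = (ln(161.47/174.44) + (0.0502 − 0.0144 + 0.072008)·2.7902) / 0.633904 = 0.352648
d₂ = d₁ − σ_eff√T = 0.352648 − 0.633904 = -0.281256
N(d₁) = 0.637824,  N(d₂) = 0.389257
V = S₁·e^{−q₁T}·N(d₁) − S₂·e^{−q₂T}·N(d₂) = 98.933418 − 59.027141 = 39.906277
Key observation: pricing in stock C-units makes this a unit-strike call on the ratio S₁/S₂ — the risk-free rate cancels and cannot affect the value.

exchange price = 39.906277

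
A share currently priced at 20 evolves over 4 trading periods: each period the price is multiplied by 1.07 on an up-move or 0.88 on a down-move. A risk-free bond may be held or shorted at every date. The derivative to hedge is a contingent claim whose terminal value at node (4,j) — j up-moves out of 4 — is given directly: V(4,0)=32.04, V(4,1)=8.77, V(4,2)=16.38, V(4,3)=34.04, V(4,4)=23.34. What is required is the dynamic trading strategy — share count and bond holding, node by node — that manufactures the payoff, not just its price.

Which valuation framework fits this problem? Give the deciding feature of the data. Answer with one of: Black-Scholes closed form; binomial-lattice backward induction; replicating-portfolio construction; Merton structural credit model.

Key observation: a price alone would not answer the question — the per-node share/bond construction on the spot-20, 1.07/0.88 tree is required, and only the replicating-portfolio method yields it.

framework: replicating-portfolio construction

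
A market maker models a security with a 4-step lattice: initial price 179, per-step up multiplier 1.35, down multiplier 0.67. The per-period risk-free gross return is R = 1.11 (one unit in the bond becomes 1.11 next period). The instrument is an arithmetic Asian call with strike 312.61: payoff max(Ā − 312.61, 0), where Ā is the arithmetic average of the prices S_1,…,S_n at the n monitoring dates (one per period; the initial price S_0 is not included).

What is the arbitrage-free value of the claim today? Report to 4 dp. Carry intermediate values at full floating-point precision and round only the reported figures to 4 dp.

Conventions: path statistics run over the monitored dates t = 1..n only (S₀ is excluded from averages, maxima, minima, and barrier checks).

No-arbitrage gives p* = (R−d)/(u−d) = 0.6471: enumerate every path, weight its payoff by its p*-probability, and discount by R^4.
Enumerate all 2^4 = 16 price paths (U = up ×1.35, D = down ×0.67); each path with k up-moves has probability p*^k·(1−p*)^(4−k).
DDDD: Ā=72.5475, payoff=0.0000, prob=0.015517
UDDD: Ā=146.1779, payoff=0.0000, prob=0.028448
DUDD: Ā=115.7479, payoff=0.0000, prob=0.028448
UUDD: Ā=233.2234, payoff=0.0000, prob=0.052155
DDUD: Ā=95.3598, payoff=0.0000, prob=0.028448
UDUD: Ā=192.1429, payoff=0.0000, prob=0.052155
DUUD: Ā=161.7129, payoff=0.0000, prob=0.052155
UUUD: Ā=325.8393, payoff=13.2293, prob=0.095617
DDDU: Ā=81.6998, payoff=0.0000, prob=0.028448
UDDU: Ā=164.6189, payoff=0.0000, prob=0.052155
DUDU: Ā=134.1889, payoff=0.0000, prob=0.052155
UUDU: Ā=270.3807, payoff=0.0000, prob=0.095617
DDUU: Ā=113.8008, payoff=0.0000, prob=0.052155
UDUU: Ā=229.3002, payoff=0.0000, prob=0.095617
DUUU: Ā=198.8702, payoff=0.0000, prob=0.095617
UUUU: Ā=400.7086, payoff=88.0986, prob=0.175297
Price = Σ prob·payoff / R^4 = 16.708380 / 1.518070 = 11.0063

price = 11.0063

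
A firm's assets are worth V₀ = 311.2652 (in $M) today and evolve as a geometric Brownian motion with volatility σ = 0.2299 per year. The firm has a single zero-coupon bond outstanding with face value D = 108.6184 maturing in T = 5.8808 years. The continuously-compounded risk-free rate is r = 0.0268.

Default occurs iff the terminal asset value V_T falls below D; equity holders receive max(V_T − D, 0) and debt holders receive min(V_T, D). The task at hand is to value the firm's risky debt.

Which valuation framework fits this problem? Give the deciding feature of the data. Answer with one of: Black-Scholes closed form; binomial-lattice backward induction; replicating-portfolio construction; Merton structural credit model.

Key observation: assets follow a GBM and default happens iff V_T < 108.6184; valuing claims on that split (equity as a call, risky debt as the residual) is the structural model's definition.

framework: Merton structural credit model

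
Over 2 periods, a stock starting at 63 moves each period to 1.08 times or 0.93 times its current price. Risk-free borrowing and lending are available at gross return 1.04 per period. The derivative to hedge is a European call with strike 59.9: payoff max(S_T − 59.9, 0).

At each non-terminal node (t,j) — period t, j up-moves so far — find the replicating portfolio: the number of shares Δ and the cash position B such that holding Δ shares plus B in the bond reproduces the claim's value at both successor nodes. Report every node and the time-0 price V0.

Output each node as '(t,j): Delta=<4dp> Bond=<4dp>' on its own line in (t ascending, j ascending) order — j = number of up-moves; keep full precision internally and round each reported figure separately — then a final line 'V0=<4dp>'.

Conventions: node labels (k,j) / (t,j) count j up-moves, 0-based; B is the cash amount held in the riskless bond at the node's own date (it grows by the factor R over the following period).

No-arbitrage ⇒ martingale measure with p* = (R−d)/(u−d) = 0.7333.
Expiry values: V(2,0)=0.0000, V(2,1)=3.3772, V(2,2)=13.5832
Node (1,0) S=58.5900: V=(p*·3.3772+(1−p*)·0.0000)/1.04=2.3814; Δ=(3.3772−0.0000)/(63.2772−54.4887)=0.3843; B=V−Δ·S=-20.1333
Node (1,1) S=68.0400: V=(p*·13.5832+(1−p*)·3.3772)/1.04=10.4438; Δ=(13.5832−3.3772)/(73.4832−63.2772)=1.0000; B=V−Δ·S=-57.5962
Node (0,0) S=63.0000: V=(p*·10.4438+(1−p*)·2.3814)/1.04=7.9749; Δ=(10.4438−2.3814)/(68.0400−58.5900)=0.8532; B=V−Δ·S=-45.7751
Check: Δ(0,0)·S0 + B(0,0) = 7.9749 = V0.

(0,0): Delta=0.8532 Bond=-45.7751
(1,0): Delta=0.3843 Bond=-20.1333
(1,1): Delta=1.0000 Bond=-57.5962
V0=7.9749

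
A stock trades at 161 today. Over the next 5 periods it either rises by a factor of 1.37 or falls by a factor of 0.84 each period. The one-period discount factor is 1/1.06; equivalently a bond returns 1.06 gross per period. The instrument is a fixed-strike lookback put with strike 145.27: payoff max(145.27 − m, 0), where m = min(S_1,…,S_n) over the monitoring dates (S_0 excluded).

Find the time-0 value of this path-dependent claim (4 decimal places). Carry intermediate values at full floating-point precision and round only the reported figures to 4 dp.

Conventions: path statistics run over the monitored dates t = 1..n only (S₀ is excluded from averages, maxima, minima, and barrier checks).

Set p* = 0.4151 (from d < R < u); the path-dependent value is the discounted p*-expectation over all price paths.
Enumerate all 2^5 = 32 price paths (U = up ×1.37, D = down ×0.84); each path with k up-moves has probability p*^k·(1−p*)^(5−k).
DDDDD: m=67.3321, payoff=77.9379, prob=0.068459
UDDDD: m=109.8155, payoff=35.4545, prob=0.048584
DUDDD: m=109.8155, payoff=35.4545, prob=0.048584
UUDDD: m=179.1038, payoff=0.0000, prob=0.034479
DDUDD: m=109.8155, payoff=35.4545, prob=0.048584
UDUDD: m=179.1038, payoff=0.0000, prob=0.034479
DUUDD: m=135.2400, payoff=10.0300, prob=0.034479
UUUDD: m=220.5700, payoff=0.0000, prob=0.024469
DDDUD: m=95.4253, payoff=49.8447, prob=0.048584
UDDUD: m=155.6342, payoff=0.0000, prob=0.034479
DUDUD: m=135.2400, payoff=10.0300, prob=0.034479
UUDUD: m=220.5700, payoff=0.0000, prob=0.024469
DDUUD: m=113.6016, payoff=31.6684, prob=0.034479
UDUUD: m=185.2788, payoff=0.0000, prob=0.024469
DUUUD: m=135.2400, payoff=10.0300, prob=0.024469
UUUUD: m=220.5700, payoff=0.0000, prob=0.017365
DDDDU: m=80.1573, payoff=65.1127, prob=0.048584
UDDDU: m=130.7327, payoff=14.5373, prob=0.034479
DUDDU: m=130.7327, payoff=14.5373, prob=0.034479
UUDDU: m=213.2188, payoff=0.0000, prob=0.024469
DDUDU: m=113.6016, payoff=31.6684, prob=0.034479
UDUDU: m=185.2788, payoff=0.0000, prob=0.024469
DUUDU: m=135.2400, payoff=10.0300, prob=0.024469
UUUDU: m=220.5700, payoff=0.0000, prob=0.017365
DDDUU: m=95.4253, payoff=49.8447, prob=0.034479
UDDUU: m=155.6342, payoff=0.0000, prob=0.024469
DUDUU: m=135.2400, payoff=10.0300, prob=0.024469
UUDUU: m=220.5700, payoff=0.0000, prob=0.017365
DDUUU: m=113.6016, payoff=31.6684, prob=0.024469
UDUUU: m=185.2788, payoff=0.0000, prob=0.017365
DUUUU: m=135.2400, payoff=10.0300, prob=0.017365
UUUUU: m=220.5700, payoff=0.0000, prob=0.012323
Price = Σ prob·payoff / R^5 = 23.369878 / 1.338226 = 17.4633

price = 17.4633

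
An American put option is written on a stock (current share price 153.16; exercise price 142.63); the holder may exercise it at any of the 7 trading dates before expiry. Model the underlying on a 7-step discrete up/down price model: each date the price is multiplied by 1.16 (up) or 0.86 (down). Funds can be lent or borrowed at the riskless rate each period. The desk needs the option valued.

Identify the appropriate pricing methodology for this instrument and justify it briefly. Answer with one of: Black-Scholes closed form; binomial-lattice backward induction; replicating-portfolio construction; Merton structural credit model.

Key observation: the defining feature is the embedded early-exercise option across 7 discrete dates on the spot-153.16 tree; pricing the strike-142.63 put means working backward with an exercise test at every node.

framework: binomial-lattice backward induction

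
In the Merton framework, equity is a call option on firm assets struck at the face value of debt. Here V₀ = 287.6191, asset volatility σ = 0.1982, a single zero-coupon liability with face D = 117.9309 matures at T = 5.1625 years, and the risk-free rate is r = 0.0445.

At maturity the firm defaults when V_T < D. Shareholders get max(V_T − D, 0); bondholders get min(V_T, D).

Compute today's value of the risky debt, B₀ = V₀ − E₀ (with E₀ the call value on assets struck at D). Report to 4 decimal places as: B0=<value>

B0=93.5755

Equity is a call on the firm's assets struck at D = 117.9309:
d₁ = [ln(V₀/D) + (r + σ²/2)T] / (σ√T)
   = [ln(287.6191/117.9309) + (0.0445 + 0.5·0.1982²)·5.1625] / (0.1982·√5.1625)
   = [0.891538 + 0.331131] / 0.450333 = 2.715034
d₂ = d₁ − σ√T = 2.715034 − 0.450333 = 2.264701
N(d₁) = 0.996687,  N(d₂) = 0.988234,  e^(−rT) = 0.794747
E₀ = V₀·N(d₁) − D·e^(−rT)·N(d₂)
   = 287.6191·0.996687 − 117.9309·0.794747·0.988234 = 194.043567
B₀ = V₀ − E₀ = 287.6191 − 194.043567 = 93.575533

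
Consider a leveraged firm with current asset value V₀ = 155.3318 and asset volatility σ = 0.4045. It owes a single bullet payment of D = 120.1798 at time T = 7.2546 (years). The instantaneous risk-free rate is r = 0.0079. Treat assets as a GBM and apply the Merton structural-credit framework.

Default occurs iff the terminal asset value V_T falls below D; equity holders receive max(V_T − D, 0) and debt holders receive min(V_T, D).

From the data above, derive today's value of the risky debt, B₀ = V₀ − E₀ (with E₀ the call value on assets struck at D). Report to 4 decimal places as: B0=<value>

With assets at 155.3318 and a single debt payment of 120.1798 at 7.2546 years:
d₁ = [ln(V₀/D) + (r + σ²/2)T] / (σ√T)
   = [ln(155.3318/120.1798) + (0.0079 + 0.5·0.4045²)·7.2546] / (0.4045·√7.2546)
   = [0.256575 + 0.650811] / 1.089495 = 0.832850
d₂ = d₁ − σ√T = 0.832850 − 1.089495 = -0.256645
N(d₁) = 0.797535,  N(d₂) = 0.398726,  e^(−rT) = 0.944300
E₀ = V₀·N(d₁) − D·e^(−rT)·N(d₂)
   = 155.3318·0.797535 − 120.1798·0.944300·0.398726 = 78.632820
B₀ = V₀ − E₀ = 155.3318 − 78.632820 = 76.698980

B0=76.6990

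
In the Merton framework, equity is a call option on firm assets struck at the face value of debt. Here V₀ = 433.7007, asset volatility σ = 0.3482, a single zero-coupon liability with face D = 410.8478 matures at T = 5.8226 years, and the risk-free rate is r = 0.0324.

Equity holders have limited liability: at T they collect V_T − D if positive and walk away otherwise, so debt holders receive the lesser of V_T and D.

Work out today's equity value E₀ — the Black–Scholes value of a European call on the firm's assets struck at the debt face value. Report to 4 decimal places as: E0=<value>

With assets at 433.7007 and a single debt payment of 410.8478 at 5.8226 years:
d₁ = [ln(V₀/D) + (r + σ²/2)T] / (σ√T)
   = [ln(433.7007/410.8478) + (0.0324 + 0.5·0.3482²)·5.8226] / (0.3482·√5.8226)
   = [0.054132 + 0.541628] / 0.840209 = 0.709061
d₂ = d₁ − σ√T = 0.709061 − 0.840209 = -0.131148
N(d₁) = 0.760857,  N(d₂) = 0.447829,  e^(−rT) = 0.828074
E₀ = V₀·N(d₁) − D·e^(−rT)·N(d₂)
   = 433.7007·0.760857 − 410.8478·0.828074·0.447829 = 177.626968

E0=177.6270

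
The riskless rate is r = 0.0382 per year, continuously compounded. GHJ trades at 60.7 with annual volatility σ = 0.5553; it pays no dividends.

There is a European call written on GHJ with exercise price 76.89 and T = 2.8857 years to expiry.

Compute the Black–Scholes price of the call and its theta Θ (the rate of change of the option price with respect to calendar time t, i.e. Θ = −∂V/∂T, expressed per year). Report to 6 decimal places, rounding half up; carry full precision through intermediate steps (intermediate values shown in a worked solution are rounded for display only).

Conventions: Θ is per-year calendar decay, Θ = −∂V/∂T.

σ√T = 0.5553·√2.8857 = 0.943307
d₁ = (ln(S/K) + (r+σ²/2)T) / (σ√T) = (ln(60.7/76.89) + (0.0382+0.5553²/2)·2.8857) / 0.943307 = (-0.236432 + 0.555148) / 0.943307 = 0.337871
d₂ = d₁ − σ√T = 0.337871 − 0.943307 = -0.605437
e^{−rT} = 0.895625
N(d₁) = 0.632270,  N(d₂) = 0.272444
Call price V = S·N(d₁) − K·e^{−rT}·N(d₂) = 38.378773 − 18.761776 = 19.616997
φ(d₁) = (1/√(2π))·e^{−d₁²/2} = 0.376809
Θ = −S·φ(d₁)·σ/(2√T) − r·K·e^{−rT}·N(d₂) = −3.738368 − 0.716700 = -4.455068

price = 19.616997
Θ = -4.455068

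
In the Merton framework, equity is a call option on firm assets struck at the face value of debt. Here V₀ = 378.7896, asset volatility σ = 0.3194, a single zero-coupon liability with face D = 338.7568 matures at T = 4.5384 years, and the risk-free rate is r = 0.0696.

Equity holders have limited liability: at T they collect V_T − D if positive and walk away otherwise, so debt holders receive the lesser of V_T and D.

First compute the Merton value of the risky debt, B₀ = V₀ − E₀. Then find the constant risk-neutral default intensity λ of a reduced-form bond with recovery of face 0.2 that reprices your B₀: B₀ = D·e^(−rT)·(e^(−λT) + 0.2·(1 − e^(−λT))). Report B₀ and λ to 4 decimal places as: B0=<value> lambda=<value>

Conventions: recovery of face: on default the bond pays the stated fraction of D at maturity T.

B0=214.5307 lambda=0.0396

Equity is a call on the firm's assets struck at D = 338.7568:
d₁ = [ln(V₀/D) + (r + σ²/2)T] / (σ√T)
   = [ln(378.7896/338.7568) + (0.0696 + 0.5·0.3194²)·4.5384] / (0.3194·√4.5384)
   = [0.111698 + 0.547368] / 0.680434 = 0.968597
d₂ = d₁ − σ√T = 0.968597 − 0.680434 = 0.288162
N(d₁) = 0.833627,  N(d₂) = 0.613389,  e^(−rT) = 0.729152
E₀ = V₀·N(d₁) − D·e^(−rT)·N(d₂)
   = 378.7896·0.833627 − 338.7568·0.729152·0.613389 = 164.258884
B₀ = V₀ − E₀ = 378.7896 − 164.258884 = 214.530716
e^(−λT) = (B₀·e^(rT)/D − 0.2)/(1 − 0.2) = (214.5307·1.371456/338.7568 − 0.2)/0.8 = 0.83565837
λ = −ln(0.83565837)/4.5384 = 0.039559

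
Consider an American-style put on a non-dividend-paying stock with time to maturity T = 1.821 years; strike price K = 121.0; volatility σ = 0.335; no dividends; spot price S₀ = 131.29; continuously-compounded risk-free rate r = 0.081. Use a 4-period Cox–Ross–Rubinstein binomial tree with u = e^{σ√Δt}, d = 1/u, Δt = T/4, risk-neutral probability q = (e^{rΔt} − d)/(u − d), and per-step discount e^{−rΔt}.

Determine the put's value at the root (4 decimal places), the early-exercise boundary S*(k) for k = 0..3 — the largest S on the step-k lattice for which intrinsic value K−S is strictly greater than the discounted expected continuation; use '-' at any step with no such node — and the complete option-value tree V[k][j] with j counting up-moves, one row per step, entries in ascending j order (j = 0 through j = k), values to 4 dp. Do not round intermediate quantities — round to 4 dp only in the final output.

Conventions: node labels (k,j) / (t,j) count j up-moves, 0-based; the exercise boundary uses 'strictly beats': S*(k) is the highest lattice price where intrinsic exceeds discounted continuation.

Δt=0.45525  u=1.25362  d=0.79769  q=0.52612  discount=0.96380
step 4 (expiry): payoffs max(K−S,0) = 67.8413 37.4584 0.0000 0.0000 0.0000
step 3: (k=3,j=0): S=66.6405, K−S=54.3595, hold=49.9788 ⇒ V=54.3595 exercise | (k=3,j=1): S=104.7291, K−S=16.2709, hold=17.1081 ⇒ V=17.1081 continue | (k=3,j=2): S=164.5872, K−S=0.0000, hold=0.0000 ⇒ V=0.0000 continue | (k=3,j=3): S=258.6574, K−S=0.0000, hold=0.0000 ⇒ V=0.0000 continue  boundary S*=66.6405
step 2: (k=2,j=0): S=83.5416, K−S=37.4584, hold=33.5023 ⇒ V=37.4584 exercise | (k=2,j=1): S=131.2900, K−S=0.0000, hold=7.8136 ⇒ V=7.8136 continue | (k=2,j=2): S=206.3291, K−S=0.0000, hold=0.0000 ⇒ V=0.0000 continue  boundary S*=83.5416
step 1: (k=1,j=0): S=104.7291, K−S=16.2709, hold=21.0702 ⇒ V=21.0702 continue | (k=1,j=1): S=164.5872, K−S=0.0000, hold=3.5687 ⇒ V=3.5687 continue  boundary S*=-
step 0: (k=0,j=0): S=131.2900, K−S=0.0000, hold=11.4328 ⇒ V=11.4328 continue  boundary S*=-

price = 11.4328
boundary = - - 83.5416 66.6405
tree:
11.4328
21.0702 3.5687
37.4584 7.8136 0.0000
54.3595 17.1081 0.0000 0.0000
67.8413 37.4584 0.0000 0.0000 0.0000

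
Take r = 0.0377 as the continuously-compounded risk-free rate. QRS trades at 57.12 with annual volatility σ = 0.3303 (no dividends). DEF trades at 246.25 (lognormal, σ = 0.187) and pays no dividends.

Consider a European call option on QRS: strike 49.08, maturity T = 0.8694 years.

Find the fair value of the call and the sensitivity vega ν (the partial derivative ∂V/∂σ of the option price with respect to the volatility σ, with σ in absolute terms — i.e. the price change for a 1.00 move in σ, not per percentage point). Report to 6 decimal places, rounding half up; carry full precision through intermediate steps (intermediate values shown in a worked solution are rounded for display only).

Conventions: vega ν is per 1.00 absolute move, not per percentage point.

σ√T = 0.3303·√0.8694 = 0.307977
d₁ = (ln(S/K) + (r+σ²/2)T) / (σ√T) = (ln(57.12/49.08) + (0.0377+0.3303²/2)·0.8694) / 0.307977 = (0.151703 + 0.080201) / 0.307977 = 0.752991
d₂ = d₁ − σ√T = 0.752991 − 0.307977 = 0.445014
e^{−rT} = 0.967755
N(d₁) = 0.774272,  N(d₂) = 0.671845
Call price V = S·N(d₁) − K·e^{−rT}·N(d₂) = 44.226439 − 31.910909 = 12.315529
φ(d₁) = (1/√(2π))·e^{−d₁²/2} = 0.300461
ν = S·φ(d₁)·√T = 16.002452

price = 12.315529
ν = 16.002452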